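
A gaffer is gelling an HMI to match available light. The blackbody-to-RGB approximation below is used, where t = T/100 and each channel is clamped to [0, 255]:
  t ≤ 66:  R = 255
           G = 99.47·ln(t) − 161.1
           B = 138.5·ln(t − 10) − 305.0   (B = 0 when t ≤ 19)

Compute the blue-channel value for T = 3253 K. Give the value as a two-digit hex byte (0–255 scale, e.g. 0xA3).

t = 3253/100 = 32.53; the t ≤ 66 branch applies.
B = 138.5·ln(32.53 − 10) − 305.0 = 138.5·ln 22.53 − 305.0 = 138.5·3.1148 − 305.0 = 126.406.
Rounded: 126; in hex, 0x7E.

0x7E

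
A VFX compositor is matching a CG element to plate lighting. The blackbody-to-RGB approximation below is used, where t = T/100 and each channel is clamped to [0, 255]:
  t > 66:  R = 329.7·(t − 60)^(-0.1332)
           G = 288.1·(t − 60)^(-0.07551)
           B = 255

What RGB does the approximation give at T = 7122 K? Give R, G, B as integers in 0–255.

t = 7122/100 = 71.22; the t > 66 branch applies.
R = 329.7·(71.22 − 60)^(-0.1332) = 329.7·11.22^(-0.1332) = 329.7·0.72467 = 238.924.
G = 288.1·(71.22 − 60)^(-0.07551) = 288.1·11.22^(-0.07551) = 288.1·0.83313 = 240.026.
B = 255 by definition for t > 66.
Rounded: (239, 240, 255).

R=239, G=240, B=255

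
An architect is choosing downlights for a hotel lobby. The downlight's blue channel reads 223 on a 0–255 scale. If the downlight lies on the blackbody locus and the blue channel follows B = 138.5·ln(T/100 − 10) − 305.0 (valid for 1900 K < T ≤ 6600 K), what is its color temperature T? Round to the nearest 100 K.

ln(t − 10) = (223 + 305.0) / 138.5 = 3.8123.
t − 10 = e^3.8123 = 45.253, so t = 55.253.
T = 100·t = 5525 K → 5500 K to the nearest 100 K.

5500 K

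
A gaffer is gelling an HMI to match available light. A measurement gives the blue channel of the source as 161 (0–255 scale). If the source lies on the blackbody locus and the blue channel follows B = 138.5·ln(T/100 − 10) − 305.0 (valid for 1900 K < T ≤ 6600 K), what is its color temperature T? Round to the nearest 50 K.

ln(t − 10) = (161 + 305.0) / 138.5 = 3.3646.
t − 10 = e^3.3646 = 28.923, so t = 38.923.
T = 100·t = 3892 K → 3900 K to the nearest 50 K.

3900 K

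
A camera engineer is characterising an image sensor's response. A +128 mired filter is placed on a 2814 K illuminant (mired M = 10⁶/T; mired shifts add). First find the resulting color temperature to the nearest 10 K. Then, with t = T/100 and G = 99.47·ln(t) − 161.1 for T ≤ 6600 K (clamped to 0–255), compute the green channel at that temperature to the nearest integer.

140

M_in = 10⁶/2814 = 355.37; M_out = 355.37 + (+128) = 483.37.
T_out = 10⁶/483.37 = 2068.8 K → 2070 K; t = 20.7.
G = 99.47·ln 20.7 − 161.1 = 99.47·3.0301 − 161.1 = 140.307.
Rounded: 140.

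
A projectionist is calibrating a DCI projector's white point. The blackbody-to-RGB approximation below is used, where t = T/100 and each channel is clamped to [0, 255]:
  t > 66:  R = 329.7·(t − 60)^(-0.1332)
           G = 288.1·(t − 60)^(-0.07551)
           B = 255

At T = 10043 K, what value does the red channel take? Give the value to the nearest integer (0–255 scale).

t = 10043/100 = 100.43; the t > 66 branch applies.
R = 329.7·(100.43 − 60)^(-0.1332) = 329.7·40.43^(-0.1332) = 329.7·0.61092 = 201.422.
Rounded: 201.

201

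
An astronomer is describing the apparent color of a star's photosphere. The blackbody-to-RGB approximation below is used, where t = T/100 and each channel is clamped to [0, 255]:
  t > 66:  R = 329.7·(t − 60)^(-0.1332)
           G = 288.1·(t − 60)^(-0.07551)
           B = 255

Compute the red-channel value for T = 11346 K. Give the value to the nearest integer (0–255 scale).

194

t = 11346/100 = 113.46; the t > 66 branch applies.
R = 329.7·(113.46 − 60)^(-0.1332) = 329.7·53.46^(-0.1332) = 329.7·0.58861 = 194.064.
Rounded: 194.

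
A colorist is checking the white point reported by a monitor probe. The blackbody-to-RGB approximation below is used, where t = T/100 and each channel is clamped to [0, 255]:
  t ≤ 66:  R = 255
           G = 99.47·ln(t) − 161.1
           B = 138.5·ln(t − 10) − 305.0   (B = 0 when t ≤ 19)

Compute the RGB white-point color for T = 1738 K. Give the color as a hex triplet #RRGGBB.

t = 1738/100 = 17.38; the t ≤ 66 branch applies.
R = 255 by definition for t ≤ 66.
G = 99.47·ln 17.38 − 161.1 = 99.47·2.8553 − 161.1 = 122.919.
t = 17.38 ≤ 19, so B = 0.
Rounded: (255, 123, 0).
In hex: #FF7B00.

#FF7B00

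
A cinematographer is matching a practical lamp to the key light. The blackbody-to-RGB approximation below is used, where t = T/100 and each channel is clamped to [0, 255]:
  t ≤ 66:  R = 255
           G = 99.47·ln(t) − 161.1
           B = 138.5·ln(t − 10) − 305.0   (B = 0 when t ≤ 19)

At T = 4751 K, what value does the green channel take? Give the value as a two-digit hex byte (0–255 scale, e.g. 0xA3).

t = 4751/100 = 47.51; the t ≤ 66 branch applies.
G = 99.47·ln 47.51 − 161.1 = 99.47·3.8609 − 161.1 = 222.948.
Rounded: 223; in hex, 0xDF.

0xDF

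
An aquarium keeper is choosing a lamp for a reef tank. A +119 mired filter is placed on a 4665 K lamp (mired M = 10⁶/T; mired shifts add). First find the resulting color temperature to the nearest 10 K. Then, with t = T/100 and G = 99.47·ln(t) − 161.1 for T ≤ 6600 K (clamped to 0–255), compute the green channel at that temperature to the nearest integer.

M_in = 10⁶/4665 = 214.36; M_out = 214.36 + (+119) = 333.36.
T_out = 10⁶/333.36 = 2999.7 K → 3000 K; t = 30.
G = 99.47·ln 30 − 161.1 = 99.47·3.4012 − 161.1 = 177.217.
Rounded: 177.

177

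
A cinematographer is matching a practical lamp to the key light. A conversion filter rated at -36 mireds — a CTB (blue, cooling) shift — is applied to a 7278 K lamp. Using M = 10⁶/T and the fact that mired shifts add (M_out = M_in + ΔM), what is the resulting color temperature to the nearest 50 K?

9850 K

M_in = 10⁶/7278 = 137.40 mireds.
M_out = 137.40 + (-36) = 101.40 mireds.
T_out = 10⁶/101.40 = 9861.9 K → 9850 K.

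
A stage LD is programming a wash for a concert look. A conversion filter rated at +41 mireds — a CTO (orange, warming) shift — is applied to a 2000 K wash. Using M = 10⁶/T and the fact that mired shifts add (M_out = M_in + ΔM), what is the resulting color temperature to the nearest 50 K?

1850 K

M_in = 10⁶/2000 = 500.00 mireds.
M_out = 500.00 + (+41) = 541.00 mireds.
T_out = 10⁶/541.00 = 1848.4 K → 1850 K.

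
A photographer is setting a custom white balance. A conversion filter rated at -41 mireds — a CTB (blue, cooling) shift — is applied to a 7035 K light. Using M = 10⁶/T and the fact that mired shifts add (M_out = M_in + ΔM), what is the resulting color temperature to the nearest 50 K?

9900 K

M_in = 10⁶/7035 = 142.15 mireds.
M_out = 142.15 + (-41) = 101.15 mireds.
T_out = 10⁶/101.15 = 9886.7 K → 9900 K.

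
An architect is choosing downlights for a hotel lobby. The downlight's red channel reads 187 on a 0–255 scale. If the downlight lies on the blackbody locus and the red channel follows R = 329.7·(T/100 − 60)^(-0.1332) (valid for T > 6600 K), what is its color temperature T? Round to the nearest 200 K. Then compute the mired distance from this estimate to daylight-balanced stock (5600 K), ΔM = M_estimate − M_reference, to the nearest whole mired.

-102 mireds

(t − 60)^(-0.1332) = 187/329.7 = 0.56718.
t − 60 = 0.56718^(1/-0.1332) = 0.56718^(-7.508) = 70.620, so t = 130.620.
T = 100·t = 13062 K → 13000 K to the nearest 200 K.
M_estimate = 10⁶/13000 = 76.92; M_reference = 10⁶/5600 = 178.57.
ΔM = 76.92 − 178.57 = -101.65 → -102 mireds.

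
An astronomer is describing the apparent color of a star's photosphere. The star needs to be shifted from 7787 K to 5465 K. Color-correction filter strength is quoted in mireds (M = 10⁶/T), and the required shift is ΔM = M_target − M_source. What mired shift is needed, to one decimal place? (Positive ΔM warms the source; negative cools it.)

+54.6 mireds

M_source = 10⁶/7787 = 128.419; M_target = 10⁶/5465 = 182.983.
ΔM = 182.983 − 128.419 = 54.563 → +54.6 mireds, a warming shift.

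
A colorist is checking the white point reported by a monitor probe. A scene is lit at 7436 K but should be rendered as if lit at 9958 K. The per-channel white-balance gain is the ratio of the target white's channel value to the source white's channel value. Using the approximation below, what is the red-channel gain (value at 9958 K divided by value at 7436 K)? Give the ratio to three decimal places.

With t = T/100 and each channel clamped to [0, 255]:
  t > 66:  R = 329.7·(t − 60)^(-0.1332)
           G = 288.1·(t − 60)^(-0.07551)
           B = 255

At 7436 K (t = 74.36):
  R = 329.7·(74.36 − 60)^(-0.1332) = 329.7·14.36^(-0.1332) = 329.7·0.70124 = 231.199.
At 9958 K (t = 99.58):
  R = 329.7·(99.58 − 60)^(-0.1332) = 329.7·39.58^(-0.1332) = 329.7·0.61266 = 201.992.
Gain = 201.992 / 231.199 = 0.8737 → 0.874.

0.874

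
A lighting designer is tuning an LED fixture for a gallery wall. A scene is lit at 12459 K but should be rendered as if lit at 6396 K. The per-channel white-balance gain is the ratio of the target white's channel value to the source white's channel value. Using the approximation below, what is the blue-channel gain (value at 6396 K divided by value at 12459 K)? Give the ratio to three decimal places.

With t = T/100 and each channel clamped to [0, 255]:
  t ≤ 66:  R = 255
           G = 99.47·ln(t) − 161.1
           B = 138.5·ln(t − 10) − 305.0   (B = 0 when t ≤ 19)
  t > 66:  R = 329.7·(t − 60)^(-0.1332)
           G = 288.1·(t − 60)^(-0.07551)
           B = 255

0.970

At 12459 K (t = 124.59):
  B = 255 by definition for t > 66.
At 6396 K (t = 63.96):
  B = 138.5·ln(63.96 − 10) − 305.0 = 138.5·ln 53.96 − 305.0 = 138.5·3.9882 − 305.0 = 247.372.
Gain = 247.372 / 255.000 = 0.9701 → 0.970.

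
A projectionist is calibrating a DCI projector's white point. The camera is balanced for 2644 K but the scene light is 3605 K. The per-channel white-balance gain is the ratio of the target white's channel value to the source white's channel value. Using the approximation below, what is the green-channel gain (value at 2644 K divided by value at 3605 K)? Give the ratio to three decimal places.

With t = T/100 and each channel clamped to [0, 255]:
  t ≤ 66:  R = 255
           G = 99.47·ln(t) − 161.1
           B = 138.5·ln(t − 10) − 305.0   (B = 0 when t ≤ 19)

0.842

At 3605 K (t = 36.05):
  G = 99.47·ln 36.05 − 161.1 = 99.47·3.5849 − 161.1 = 195.491.
At 2644 K (t = 26.44):
  G = 99.47·ln 26.44 − 161.1 = 99.47·3.2749 − 161.1 = 164.652.
Gain = 164.652 / 195.491 = 0.8423 → 0.842.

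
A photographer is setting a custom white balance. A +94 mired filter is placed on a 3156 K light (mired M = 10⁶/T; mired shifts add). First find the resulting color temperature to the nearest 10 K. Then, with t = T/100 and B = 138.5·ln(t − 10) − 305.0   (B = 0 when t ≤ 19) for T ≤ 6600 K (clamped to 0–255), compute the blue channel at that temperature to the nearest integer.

63

M_in = 10⁶/3156 = 316.86; M_out = 316.86 + (+94) = 410.86.
T_out = 10⁶/410.86 = 2433.9 K → 2430 K; t = 24.3.
B = 138.5·ln(24.3 − 10) − 305.0 = 138.5·ln 14.3 − 305.0 = 138.5·2.6603 − 305.0 = 63.446.
Rounded: 63.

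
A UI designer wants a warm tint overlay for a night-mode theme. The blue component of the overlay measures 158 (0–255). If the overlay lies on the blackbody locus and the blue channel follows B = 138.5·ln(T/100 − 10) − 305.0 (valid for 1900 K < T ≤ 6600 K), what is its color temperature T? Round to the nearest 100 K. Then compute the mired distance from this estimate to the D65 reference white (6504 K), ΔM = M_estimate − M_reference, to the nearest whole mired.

+109 mireds

ln(t − 10) = (158 + 305.0) / 138.5 = 3.3430.
t − 10 = e^3.3430 = 28.303, so t = 38.303.
T = 100·t = 3830 K → 3800 K to the nearest 100 K.
M_estimate = 10⁶/3800 = 263.16; M_reference = 10⁶/6504 = 153.75.
ΔM = 263.16 − 153.75 = 109.41 → +109 mireds.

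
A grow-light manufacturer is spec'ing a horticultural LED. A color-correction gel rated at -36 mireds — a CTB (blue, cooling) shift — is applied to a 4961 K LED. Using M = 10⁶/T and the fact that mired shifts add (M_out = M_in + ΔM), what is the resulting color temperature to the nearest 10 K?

6040 K

M_in = 10⁶/4961 = 201.57 mireds.
M_out = 201.57 + (-36) = 165.57 mireds.
T_out = 10⁶/165.57 = 6039.7 K → 6040 K.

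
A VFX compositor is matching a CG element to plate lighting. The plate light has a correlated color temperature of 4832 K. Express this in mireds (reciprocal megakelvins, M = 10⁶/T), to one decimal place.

207.0 mireds

M = 10⁶ / 4832 = 206.954 → 207.0 mireds.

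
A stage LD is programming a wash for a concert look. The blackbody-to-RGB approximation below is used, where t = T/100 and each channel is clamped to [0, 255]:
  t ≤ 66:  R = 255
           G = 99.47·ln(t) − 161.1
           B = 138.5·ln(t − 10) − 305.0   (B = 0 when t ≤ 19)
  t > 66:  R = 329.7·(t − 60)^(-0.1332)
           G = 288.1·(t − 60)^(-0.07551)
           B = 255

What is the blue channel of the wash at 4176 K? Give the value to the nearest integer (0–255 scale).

174

t = 4176/100 = 41.76; the t ≤ 66 branch applies.
B = 138.5·ln(41.76 − 10) − 305.0 = 138.5·ln 31.76 − 305.0 = 138.5·3.4582 − 305.0 = 173.962.
Rounded: 174.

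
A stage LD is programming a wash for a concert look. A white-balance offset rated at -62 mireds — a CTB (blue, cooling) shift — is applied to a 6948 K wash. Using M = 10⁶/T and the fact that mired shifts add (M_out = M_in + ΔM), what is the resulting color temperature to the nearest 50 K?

M_in = 10⁶/6948 = 143.93 mireds.
M_out = 143.93 + (-62) = 81.93 mireds.
T_out = 10⁶/81.93 = 12206.1 K → 12200 K.

12200 K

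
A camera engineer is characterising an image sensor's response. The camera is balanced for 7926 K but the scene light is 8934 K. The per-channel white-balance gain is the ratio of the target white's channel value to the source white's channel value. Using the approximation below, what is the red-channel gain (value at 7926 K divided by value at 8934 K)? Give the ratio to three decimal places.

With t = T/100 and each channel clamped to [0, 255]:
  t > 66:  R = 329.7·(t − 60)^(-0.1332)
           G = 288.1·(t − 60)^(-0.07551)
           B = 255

At 8934 K (t = 89.34):
  R = 329.7·(89.34 − 60)^(-0.1332) = 329.7·29.34^(-0.1332) = 329.7·0.63758 = 210.210.
At 7926 K (t = 79.26):
  R = 329.7·(79.26 − 60)^(-0.1332) = 329.7·19.26^(-0.1332) = 329.7·0.67435 = 222.332.
Gain = 222.332 / 210.210 = 1.0577 → 1.058.

1.058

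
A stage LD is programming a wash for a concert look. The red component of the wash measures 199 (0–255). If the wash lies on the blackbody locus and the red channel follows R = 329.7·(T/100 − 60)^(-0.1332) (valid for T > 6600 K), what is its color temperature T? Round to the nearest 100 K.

10400 K

(t − 60)^(-0.1332) = 199/329.7 = 0.60358.
t − 60 = 0.60358^(1/-0.1332) = 0.60358^(-7.508) = 44.273, so t = 104.273.
T = 100·t = 10427 K → 10400 K to the nearest 100 K.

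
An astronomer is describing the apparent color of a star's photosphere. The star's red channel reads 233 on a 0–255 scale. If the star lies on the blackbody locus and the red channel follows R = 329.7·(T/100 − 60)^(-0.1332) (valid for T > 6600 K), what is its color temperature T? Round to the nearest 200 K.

(t − 60)^(-0.1332) = 233/329.7 = 0.70670.
t − 60 = 0.70670^(1/-0.1332) = 0.70670^(-7.508) = 13.547, so t = 73.547.
T = 100·t = 7355 K → 7400 K to the nearest 200 K.

7400 K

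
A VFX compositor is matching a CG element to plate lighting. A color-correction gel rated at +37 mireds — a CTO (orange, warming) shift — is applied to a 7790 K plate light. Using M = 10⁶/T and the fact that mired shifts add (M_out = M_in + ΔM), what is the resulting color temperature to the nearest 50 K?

M_in = 10⁶/7790 = 128.37 mireds.
M_out = 128.37 + (+37) = 165.37 mireds.
T_out = 10⁶/165.37 = 6047.1 K → 6050 K.

6050 K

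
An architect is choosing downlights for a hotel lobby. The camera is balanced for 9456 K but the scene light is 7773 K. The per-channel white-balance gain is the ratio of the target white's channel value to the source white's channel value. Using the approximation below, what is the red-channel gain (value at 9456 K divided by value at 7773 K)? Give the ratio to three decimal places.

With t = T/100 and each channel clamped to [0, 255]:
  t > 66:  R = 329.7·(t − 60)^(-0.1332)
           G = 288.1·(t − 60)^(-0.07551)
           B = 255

At 7773 K (t = 77.73):
  R = 329.7·(77.73 − 60)^(-0.1332) = 329.7·17.73^(-0.1332) = 329.7·0.68182 = 224.797.
At 9456 K (t = 94.56):
  R = 329.7·(94.56 − 60)^(-0.1332) = 329.7·34.56^(-0.1332) = 329.7·0.62382 = 205.675.
Gain = 205.675 / 224.797 = 0.9149 → 0.915.

0.915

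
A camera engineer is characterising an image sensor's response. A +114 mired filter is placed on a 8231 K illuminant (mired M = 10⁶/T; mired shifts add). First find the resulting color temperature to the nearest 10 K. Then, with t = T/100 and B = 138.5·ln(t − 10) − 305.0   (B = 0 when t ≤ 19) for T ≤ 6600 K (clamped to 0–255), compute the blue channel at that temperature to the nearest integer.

M_in = 10⁶/8231 = 121.49; M_out = 121.49 + (+114) = 235.49.
T_out = 10⁶/235.49 = 4246.4 K → 4250 K; t = 42.5.
B = 138.5·ln(42.5 − 10) − 305.0 = 138.5·ln 32.5 − 305.0 = 138.5·3.4812 − 305.0 = 177.152.
Rounded: 177.

177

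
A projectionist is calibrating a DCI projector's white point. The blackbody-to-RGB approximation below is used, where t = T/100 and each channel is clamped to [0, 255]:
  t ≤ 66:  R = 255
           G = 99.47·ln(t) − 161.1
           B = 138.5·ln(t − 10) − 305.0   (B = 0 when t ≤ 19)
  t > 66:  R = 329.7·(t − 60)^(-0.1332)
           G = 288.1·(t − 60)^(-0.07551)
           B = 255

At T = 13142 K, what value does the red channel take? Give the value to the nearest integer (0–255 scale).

t = 13142/100 = 131.42; the t > 66 branch applies.
R = 329.7·(131.42 − 60)^(-0.1332) = 329.7·71.42^(-0.1332) = 329.7·0.56633 = 186.720.
Rounded: 187.

187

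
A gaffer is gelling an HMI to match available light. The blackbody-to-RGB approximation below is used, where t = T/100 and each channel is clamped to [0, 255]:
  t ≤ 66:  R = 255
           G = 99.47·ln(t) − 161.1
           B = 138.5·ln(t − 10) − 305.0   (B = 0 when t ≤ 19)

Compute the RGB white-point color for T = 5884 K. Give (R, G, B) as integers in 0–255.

t = 5884/100 = 58.84; the t ≤ 66 branch applies.
R = 255 by definition for t ≤ 66.
G = 99.47·ln 58.84 − 161.1 = 99.47·4.0748 − 161.1 = 244.223.
B = 138.5·ln(58.84 − 10) − 305.0 = 138.5·ln 48.84 − 305.0 = 138.5·3.8885 − 305.0 = 233.564.
Rounded: (255, 244, 234).

(255, 244, 234)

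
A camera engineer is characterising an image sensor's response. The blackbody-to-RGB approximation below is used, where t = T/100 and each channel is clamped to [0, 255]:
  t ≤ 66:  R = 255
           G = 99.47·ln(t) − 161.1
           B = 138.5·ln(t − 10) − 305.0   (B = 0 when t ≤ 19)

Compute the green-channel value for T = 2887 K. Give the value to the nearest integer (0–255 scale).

t = 2887/100 = 28.87; the t ≤ 66 branch applies.
G = 99.47·ln 28.87 − 161.1 = 99.47·3.3628 − 161.1 = 173.398.
Rounded: 173.

173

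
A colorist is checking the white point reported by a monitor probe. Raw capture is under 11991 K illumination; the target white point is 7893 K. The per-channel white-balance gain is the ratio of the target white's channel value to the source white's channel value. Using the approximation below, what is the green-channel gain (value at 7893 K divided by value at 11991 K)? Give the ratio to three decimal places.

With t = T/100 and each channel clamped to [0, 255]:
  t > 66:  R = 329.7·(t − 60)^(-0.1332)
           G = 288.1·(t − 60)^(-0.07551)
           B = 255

1.091

At 11991 K (t = 119.91):
  G = 288.1·(119.91 − 60)^(-0.07551) = 288.1·59.91^(-0.07551) = 288.1·0.73414 = 211.507.
At 7893 K (t = 78.93):
  G = 288.1·(78.93 − 60)^(-0.07551) = 288.1·18.93^(-0.07551) = 288.1·0.80087 = 230.731.
Gain = 230.731 / 211.507 = 1.0909 → 1.091.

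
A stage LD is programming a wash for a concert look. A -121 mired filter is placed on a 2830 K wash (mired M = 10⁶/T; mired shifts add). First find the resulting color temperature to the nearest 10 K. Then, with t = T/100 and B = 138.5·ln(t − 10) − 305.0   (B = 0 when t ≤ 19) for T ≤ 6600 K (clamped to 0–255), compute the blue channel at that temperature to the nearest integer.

179

M_in = 10⁶/2830 = 353.36; M_out = 353.36 + (-121) = 232.36.
T_out = 10⁶/232.36 = 4303.7 K → 4300 K; t = 43.
B = 138.5·ln(43 − 10) − 305.0 = 138.5·ln 33 − 305.0 = 138.5·3.4965 − 305.0 = 179.266.
Rounded: 179.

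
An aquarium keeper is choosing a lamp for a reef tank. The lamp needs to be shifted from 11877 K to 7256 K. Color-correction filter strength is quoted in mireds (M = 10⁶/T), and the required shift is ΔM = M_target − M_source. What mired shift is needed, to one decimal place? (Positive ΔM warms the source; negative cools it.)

+53.6 mireds

M_source = 10⁶/11877 = 84.196; M_target = 10⁶/7256 = 137.817.
ΔM = 137.817 − 84.196 = 53.621 → +53.6 mireds, a warming shift.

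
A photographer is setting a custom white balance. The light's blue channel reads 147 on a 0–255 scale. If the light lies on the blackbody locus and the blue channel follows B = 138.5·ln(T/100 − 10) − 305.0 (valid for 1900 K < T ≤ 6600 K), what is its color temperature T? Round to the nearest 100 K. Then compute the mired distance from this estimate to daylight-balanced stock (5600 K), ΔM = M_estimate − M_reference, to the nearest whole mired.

+99 mireds

ln(t − 10) = (147 + 305.0) / 138.5 = 3.2635.
t − 10 = e^3.2635 = 26.142, so t = 36.142.
T = 100·t = 3614 K → 3600 K to the nearest 100 K.
M_estimate = 10⁶/3600 = 277.78; M_reference = 10⁶/5600 = 178.57.
ΔM = 277.78 − 178.57 = 99.21 → +99 mireds.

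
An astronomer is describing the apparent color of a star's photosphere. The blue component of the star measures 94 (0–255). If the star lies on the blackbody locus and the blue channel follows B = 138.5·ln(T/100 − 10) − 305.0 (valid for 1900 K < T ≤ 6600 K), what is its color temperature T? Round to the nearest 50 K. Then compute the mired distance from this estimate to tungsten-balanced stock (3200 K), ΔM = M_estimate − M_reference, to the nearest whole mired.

+45 mireds

ln(t − 10) = (94 + 305.0) / 138.5 = 2.8809.
t − 10 = e^2.8809 = 17.830, so t = 27.830.
T = 100·t = 2783 K → 2800 K to the nearest 50 K.
M_estimate = 10⁶/2800 = 357.14; M_reference = 10⁶/3200 = 312.50.
ΔM = 357.14 − 312.50 = 44.64 → +45 mireds.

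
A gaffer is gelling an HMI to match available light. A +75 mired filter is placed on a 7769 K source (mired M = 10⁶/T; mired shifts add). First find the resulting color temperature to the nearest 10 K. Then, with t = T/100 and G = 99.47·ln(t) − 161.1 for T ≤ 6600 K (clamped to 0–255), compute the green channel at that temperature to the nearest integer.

226

M_in = 10⁶/7769 = 128.72; M_out = 128.72 + (+75) = 203.72.
T_out = 10⁶/203.72 = 4908.8 K → 4910 K; t = 49.1.
G = 99.47·ln 49.1 − 161.1 = 99.47·3.8939 − 161.1 = 226.222.
Rounded: 226.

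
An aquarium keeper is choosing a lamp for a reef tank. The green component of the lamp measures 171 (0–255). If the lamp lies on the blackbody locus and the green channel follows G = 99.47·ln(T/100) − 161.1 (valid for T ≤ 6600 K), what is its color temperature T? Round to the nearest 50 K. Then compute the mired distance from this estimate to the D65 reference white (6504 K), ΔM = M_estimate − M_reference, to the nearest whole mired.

+203 mireds

ln t = (171 + 161.1) / 99.47 = 3.3387.
t = e^3.3387 = 28.182.
T = 100·t = 2818 K → 2800 K to the nearest 50 K.
M_estimate = 10⁶/2800 = 357.14; M_reference = 10⁶/6504 = 153.75.
ΔM = 357.14 − 153.75 = 203.39 → +203 mireds.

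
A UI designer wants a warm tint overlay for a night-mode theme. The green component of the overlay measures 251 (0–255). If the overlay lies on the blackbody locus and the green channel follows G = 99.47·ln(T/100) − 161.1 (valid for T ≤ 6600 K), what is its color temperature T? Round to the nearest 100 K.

ln t = (251 + 161.1) / 99.47 = 4.1430.
t = e^4.1430 = 62.989.
T = 100·t = 6299 K → 6300 K to the nearest 100 K.

6300 K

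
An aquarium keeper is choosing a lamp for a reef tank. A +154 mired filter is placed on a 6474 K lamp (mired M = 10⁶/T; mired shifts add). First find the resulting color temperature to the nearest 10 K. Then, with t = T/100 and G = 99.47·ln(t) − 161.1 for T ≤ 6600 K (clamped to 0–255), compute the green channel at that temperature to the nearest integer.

185

M_in = 10⁶/6474 = 154.46; M_out = 154.46 + (+154) = 308.46.
T_out = 10⁶/308.46 = 3241.9 K → 3240 K; t = 32.4.
G = 99.47·ln 32.4 − 161.1 = 99.47·3.4782 − 161.1 = 184.872.
Rounded: 185.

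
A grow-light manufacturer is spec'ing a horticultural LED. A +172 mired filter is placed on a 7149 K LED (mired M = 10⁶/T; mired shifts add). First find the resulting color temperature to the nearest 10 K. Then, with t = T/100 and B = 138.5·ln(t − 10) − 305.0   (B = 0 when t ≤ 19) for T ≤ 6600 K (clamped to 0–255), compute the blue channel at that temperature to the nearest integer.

124

M_in = 10⁶/7149 = 139.88; M_out = 139.88 + (+172) = 311.88.
T_out = 10⁶/311.88 = 3206.4 K → 3210 K; t = 32.1.
B = 138.5·ln(32.1 − 10) − 305.0 = 138.5·ln 22.1 − 305.0 = 138.5·3.0956 − 305.0 = 123.737.
Rounded: 124.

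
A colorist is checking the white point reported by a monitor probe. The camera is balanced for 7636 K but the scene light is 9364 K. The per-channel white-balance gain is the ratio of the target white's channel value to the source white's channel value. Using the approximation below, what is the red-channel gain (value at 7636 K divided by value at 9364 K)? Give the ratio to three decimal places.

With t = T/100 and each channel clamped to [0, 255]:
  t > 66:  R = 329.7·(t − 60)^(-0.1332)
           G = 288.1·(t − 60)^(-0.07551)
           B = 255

At 9364 K (t = 93.64):
  R = 329.7·(93.64 − 60)^(-0.1332) = 329.7·33.64^(-0.1332) = 329.7·0.62607 = 206.415.
At 7636 K (t = 76.36):
  R = 329.7·(76.36 − 60)^(-0.1332) = 329.7·16.36^(-0.1332) = 329.7·0.68917 = 227.218.
Gain = 227.218 / 206.415 = 1.1008 → 1.101.

1.101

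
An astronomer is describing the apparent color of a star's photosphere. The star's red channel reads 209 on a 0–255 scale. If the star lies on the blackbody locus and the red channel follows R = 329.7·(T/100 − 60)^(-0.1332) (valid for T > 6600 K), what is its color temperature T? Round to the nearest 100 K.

(t − 60)^(-0.1332) = 209/329.7 = 0.63391.
t − 60 = 0.63391^(1/-0.1332) = 0.63391^(-7.508) = 30.639, so t = 90.639.
T = 100·t = 9064 K → 9100 K to the nearest 100 K.

9100 K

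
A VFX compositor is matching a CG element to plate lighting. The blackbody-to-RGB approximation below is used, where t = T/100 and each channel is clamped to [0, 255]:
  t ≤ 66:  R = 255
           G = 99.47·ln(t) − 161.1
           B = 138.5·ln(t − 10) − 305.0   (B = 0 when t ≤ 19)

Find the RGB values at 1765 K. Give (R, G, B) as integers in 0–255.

(255, 124, 0)

t = 1765/100 = 17.65; the t ≤ 66 branch applies.
R = 255 by definition for t ≤ 66.
G = 99.47·ln 17.65 − 161.1 = 99.47·2.8707 − 161.1 = 124.452.
t = 17.65 ≤ 19, so B = 0.
Rounded: (255, 124, 0).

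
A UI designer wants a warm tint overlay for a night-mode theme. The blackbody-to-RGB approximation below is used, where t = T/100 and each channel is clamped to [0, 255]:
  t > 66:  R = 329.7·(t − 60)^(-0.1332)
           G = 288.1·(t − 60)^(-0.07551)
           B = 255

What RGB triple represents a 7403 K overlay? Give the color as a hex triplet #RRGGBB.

#E8ECFF

t = 7403/100 = 74.03; the t > 66 branch applies.
R = 329.7·(74.03 − 60)^(-0.1332) = 329.7·14.03^(-0.1332) = 329.7·0.70342 = 231.916.
G = 288.1·(74.03 − 60)^(-0.07551) = 288.1·14.03^(-0.07551) = 288.1·0.81919 = 236.009.
B = 255 by definition for t > 66.
Rounded: (232, 236, 255).
In hex: #E8ECFF.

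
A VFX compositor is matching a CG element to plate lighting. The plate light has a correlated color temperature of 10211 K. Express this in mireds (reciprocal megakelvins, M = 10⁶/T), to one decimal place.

M = 10⁶ / 10211 = 97.934 → 97.9 mireds.

97.9 mireds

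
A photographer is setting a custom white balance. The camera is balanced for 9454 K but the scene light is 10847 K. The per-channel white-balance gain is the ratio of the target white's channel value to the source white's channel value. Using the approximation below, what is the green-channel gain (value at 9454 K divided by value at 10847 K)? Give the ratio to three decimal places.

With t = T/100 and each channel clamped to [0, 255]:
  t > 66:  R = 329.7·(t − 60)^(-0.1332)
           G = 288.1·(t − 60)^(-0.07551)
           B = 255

At 10847 K (t = 108.47):
  G = 288.1·(108.47 − 60)^(-0.07551) = 288.1·48.47^(-0.07551) = 288.1·0.74598 = 214.918.
At 9454 K (t = 94.54):
  G = 288.1·(94.54 − 60)^(-0.07551) = 288.1·34.54^(-0.07551) = 288.1·0.76532 = 220.488.
Gain = 220.488 / 214.918 = 1.0259 → 1.026.

1.026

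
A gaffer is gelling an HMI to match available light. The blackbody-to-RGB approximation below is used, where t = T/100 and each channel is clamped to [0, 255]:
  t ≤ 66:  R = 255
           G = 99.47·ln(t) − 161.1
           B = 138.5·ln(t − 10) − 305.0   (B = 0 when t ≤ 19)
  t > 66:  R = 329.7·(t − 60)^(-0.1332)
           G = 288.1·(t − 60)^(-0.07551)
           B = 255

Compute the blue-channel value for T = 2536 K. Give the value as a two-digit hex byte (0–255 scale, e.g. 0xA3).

t = 2536/100 = 25.36; the t ≤ 66 branch applies.
B = 138.5·ln(25.36 − 10) − 305.0 = 138.5·ln 15.36 − 305.0 = 138.5·2.7318 − 305.0 = 73.350.
Rounded: 73; in hex, 0x49.

0x49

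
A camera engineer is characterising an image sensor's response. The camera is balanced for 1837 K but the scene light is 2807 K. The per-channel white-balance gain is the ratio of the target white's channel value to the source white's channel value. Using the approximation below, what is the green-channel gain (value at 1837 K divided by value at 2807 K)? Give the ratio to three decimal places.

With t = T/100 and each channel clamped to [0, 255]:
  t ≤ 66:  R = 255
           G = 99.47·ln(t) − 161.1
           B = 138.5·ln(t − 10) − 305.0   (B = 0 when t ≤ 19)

At 2807 K (t = 28.07):
  G = 99.47·ln 28.07 − 161.1 = 99.47·3.3347 − 161.1 = 170.603.
At 1837 K (t = 18.37):
  G = 99.47·ln 18.37 − 161.1 = 99.47·2.9107 − 161.1 = 128.429.
Gain = 128.429 / 170.603 = 0.7528 → 0.753.

0.753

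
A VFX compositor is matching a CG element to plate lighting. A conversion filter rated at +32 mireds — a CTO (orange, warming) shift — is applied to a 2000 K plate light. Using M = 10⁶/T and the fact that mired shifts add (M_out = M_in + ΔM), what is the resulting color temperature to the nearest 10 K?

1880 K

M_in = 10⁶/2000 = 500.00 mireds.
M_out = 500.00 + (+32) = 532.00 mireds.
T_out = 10⁶/532.00 = 1879.7 K → 1880 K.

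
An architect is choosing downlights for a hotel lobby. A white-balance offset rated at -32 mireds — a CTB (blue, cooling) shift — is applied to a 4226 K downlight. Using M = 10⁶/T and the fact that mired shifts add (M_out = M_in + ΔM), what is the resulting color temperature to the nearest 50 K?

4900 K

M_in = 10⁶/4226 = 236.63 mireds.
M_out = 236.63 + (-32) = 204.63 mireds.
T_out = 10⁶/204.63 = 4886.9 K → 4900 K.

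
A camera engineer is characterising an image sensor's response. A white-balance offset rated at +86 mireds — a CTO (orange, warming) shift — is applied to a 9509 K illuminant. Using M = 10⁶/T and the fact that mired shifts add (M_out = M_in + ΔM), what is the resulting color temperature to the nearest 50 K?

5250 K

M_in = 10⁶/9509 = 105.16 mireds.
M_out = 105.16 + (+86) = 191.16 mireds.
T_out = 10⁶/191.16 = 5231.1 K → 5250 K.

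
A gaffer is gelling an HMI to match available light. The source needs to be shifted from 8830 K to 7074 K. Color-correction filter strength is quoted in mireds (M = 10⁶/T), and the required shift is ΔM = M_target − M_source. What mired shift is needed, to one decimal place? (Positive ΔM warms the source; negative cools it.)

+28.1 mireds

M_source = 10⁶/8830 = 113.250; M_target = 10⁶/7074 = 141.363.
ΔM = 141.363 − 113.250 = 28.112 → +28.1 mireds, a warming shift.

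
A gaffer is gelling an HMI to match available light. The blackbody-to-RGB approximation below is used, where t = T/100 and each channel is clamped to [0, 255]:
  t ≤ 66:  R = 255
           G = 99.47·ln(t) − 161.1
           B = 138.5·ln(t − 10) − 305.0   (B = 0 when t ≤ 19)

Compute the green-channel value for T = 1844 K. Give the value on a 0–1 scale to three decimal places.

0.505

t = 1844/100 = 18.44; the t ≤ 66 branch applies.
G = 99.47·ln 18.44 − 161.1 = 99.47·2.9145 − 161.1 = 128.808.
On a 0–1 scale: 128.808/255 = 0.5051 → 0.505.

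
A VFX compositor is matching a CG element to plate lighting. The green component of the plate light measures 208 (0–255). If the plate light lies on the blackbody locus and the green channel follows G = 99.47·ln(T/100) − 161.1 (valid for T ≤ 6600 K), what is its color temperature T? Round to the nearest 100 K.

ln t = (208 + 161.1) / 99.47 = 3.7107.
t = e^3.7107 = 40.881.
T = 100·t = 4088 K → 4100 K to the nearest 100 K.

4100 K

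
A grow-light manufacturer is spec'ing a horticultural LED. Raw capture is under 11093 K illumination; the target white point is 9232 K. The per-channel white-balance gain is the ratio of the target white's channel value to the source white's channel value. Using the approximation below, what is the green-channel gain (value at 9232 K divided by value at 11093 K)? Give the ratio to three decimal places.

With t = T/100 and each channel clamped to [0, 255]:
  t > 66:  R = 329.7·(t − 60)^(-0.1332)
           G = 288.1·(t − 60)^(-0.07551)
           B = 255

At 11093 K (t = 110.93):
  G = 288.1·(110.93 − 60)^(-0.07551) = 288.1·50.93^(-0.07551) = 288.1·0.74320 = 214.116.
At 9232 K (t = 92.32):
  G = 288.1·(92.32 − 60)^(-0.07551) = 288.1·32.32^(-0.07551) = 288.1·0.76917 = 221.597.
Gain = 221.597 / 214.116 = 1.0349 → 1.035.

1.035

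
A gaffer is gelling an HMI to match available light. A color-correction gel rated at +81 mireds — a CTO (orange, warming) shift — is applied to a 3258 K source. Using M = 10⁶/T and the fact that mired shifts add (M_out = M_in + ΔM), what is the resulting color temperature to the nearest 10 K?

2580 K

M_in = 10⁶/3258 = 306.94 mireds.
M_out = 306.94 + (+81) = 387.94 mireds.
T_out = 10⁶/387.94 = 2577.7 K → 2580 K.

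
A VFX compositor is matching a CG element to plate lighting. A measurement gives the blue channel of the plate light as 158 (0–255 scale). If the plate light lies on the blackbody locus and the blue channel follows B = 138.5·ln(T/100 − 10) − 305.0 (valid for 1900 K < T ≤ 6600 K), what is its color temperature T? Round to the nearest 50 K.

3850 K

ln(t − 10) = (158 + 305.0) / 138.5 = 3.3430.
t − 10 = e^3.3430 = 28.303, so t = 38.303.
T = 100·t = 3830 K → 3850 K to the nearest 50 K.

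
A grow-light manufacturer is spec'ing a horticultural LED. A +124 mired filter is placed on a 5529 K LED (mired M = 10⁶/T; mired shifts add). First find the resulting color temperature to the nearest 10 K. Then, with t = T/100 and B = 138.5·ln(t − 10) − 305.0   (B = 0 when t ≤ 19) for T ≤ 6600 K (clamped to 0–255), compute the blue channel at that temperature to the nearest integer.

M_in = 10⁶/5529 = 180.86; M_out = 180.86 + (+124) = 304.86.
T_out = 10⁶/304.86 = 3280.1 K → 3280 K; t = 32.8.
B = 138.5·ln(32.8 − 10) − 305.0 = 138.5·ln 22.8 − 305.0 = 138.5·3.1268 − 305.0 = 128.056.
Rounded: 128.

128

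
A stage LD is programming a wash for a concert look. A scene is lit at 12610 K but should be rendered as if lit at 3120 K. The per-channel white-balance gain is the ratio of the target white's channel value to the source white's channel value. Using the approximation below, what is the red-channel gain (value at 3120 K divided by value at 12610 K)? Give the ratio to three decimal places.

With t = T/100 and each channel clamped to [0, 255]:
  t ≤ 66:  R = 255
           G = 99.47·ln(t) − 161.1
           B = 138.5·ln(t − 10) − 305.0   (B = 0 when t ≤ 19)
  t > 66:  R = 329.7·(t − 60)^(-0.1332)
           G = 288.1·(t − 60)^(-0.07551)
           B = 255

1.352

At 12610 K (t = 126.1):
  R = 329.7·(126.1 − 60)^(-0.1332) = 329.7·66.1^(-0.1332) = 329.7·0.57220 = 188.655.
At 3120 K (t = 31.2):
  R = 255 by definition for t ≤ 66.
Gain = 255.000 / 188.655 = 1.3517 → 1.352.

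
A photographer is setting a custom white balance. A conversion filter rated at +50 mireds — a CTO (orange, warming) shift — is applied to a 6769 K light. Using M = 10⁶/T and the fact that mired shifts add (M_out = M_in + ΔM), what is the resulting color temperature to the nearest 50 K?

M_in = 10⁶/6769 = 147.73 mireds.
M_out = 147.73 + (+50) = 197.73 mireds.
T_out = 10⁶/197.73 = 5057.3 K → 5050 K.

5050 K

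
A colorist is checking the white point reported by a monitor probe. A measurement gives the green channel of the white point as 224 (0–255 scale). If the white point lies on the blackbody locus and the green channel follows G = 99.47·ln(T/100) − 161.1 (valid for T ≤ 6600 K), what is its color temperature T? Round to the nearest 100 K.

4800 K

ln t = (224 + 161.1) / 99.47 = 3.8715.
t = e^3.8715 = 48.015.
T = 100·t = 4802 K → 4800 K to the nearest 100 K.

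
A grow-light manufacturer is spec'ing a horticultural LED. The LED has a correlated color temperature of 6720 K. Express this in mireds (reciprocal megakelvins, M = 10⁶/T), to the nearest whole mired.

M = 10⁶ / 6720 = 148.810 → 149 mireds.

149 mireds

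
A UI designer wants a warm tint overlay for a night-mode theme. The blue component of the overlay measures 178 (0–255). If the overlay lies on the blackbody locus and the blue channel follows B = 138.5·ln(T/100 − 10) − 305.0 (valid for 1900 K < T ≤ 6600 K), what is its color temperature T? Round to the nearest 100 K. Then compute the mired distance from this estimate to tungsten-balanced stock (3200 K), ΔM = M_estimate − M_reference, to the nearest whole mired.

ln(t − 10) = (178 + 305.0) / 138.5 = 3.4874.
t − 10 = e^3.4874 = 32.700, so t = 42.700.
T = 100·t = 4270 K → 4300 K to the nearest 100 K.
M_estimate = 10⁶/4300 = 232.56; M_reference = 10⁶/3200 = 312.50.
ΔM = 232.56 − 312.50 = -79.94 → -80 mireds.

-80 mireds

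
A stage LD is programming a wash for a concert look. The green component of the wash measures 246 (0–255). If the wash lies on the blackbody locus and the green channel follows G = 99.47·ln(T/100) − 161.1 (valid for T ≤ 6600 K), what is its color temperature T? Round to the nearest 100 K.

6000 K

ln t = (246 + 161.1) / 99.47 = 4.0927.
t = e^4.0927 = 59.901.
T = 100·t = 5990 K → 6000 K to the nearest 100 K.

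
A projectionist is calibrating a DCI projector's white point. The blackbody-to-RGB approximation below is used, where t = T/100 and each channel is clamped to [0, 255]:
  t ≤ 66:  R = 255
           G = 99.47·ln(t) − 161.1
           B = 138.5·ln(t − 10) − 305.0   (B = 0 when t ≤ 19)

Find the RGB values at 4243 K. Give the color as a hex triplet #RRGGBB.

#FFD4B1

t = 4243/100 = 42.43; the t ≤ 66 branch applies.
R = 255 by definition for t ≤ 66.
G = 99.47·ln 42.43 − 161.1 = 99.47·3.7479 − 161.1 = 211.699.
B = 138.5·ln(42.43 − 10) − 305.0 = 138.5·ln 32.43 − 305.0 = 138.5·3.4791 − 305.0 = 176.853.
Rounded: (255, 212, 177).
In hex: #FFD4B1.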